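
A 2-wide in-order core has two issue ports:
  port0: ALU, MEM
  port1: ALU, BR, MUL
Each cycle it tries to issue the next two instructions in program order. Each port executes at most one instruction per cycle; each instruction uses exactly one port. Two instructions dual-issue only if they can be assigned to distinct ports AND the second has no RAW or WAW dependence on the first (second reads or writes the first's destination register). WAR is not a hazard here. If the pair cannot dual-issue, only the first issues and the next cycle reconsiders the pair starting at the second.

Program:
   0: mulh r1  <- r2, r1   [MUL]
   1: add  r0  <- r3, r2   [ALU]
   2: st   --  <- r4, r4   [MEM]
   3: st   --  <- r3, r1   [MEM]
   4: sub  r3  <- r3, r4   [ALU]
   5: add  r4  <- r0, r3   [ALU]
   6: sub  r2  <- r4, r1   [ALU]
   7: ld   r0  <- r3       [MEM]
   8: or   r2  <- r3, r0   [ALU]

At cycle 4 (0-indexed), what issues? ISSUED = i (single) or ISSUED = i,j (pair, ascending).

  cy0 -> i0&i1 (mulh.MUL/add.ALU) dual
  cy1 -> i2 (st.MEM) no-port MEM/MEM
  cy2 -> i3&i4 (st.MEM/sub.ALU) dual
  cy3 -> i5 (add.ALU) RAW r4
  cy4 -> i6&i7 (sub.ALU/ld.MEM) dual
  cy5 -> i8 (or.ALU) tail

ISSUED = 6,7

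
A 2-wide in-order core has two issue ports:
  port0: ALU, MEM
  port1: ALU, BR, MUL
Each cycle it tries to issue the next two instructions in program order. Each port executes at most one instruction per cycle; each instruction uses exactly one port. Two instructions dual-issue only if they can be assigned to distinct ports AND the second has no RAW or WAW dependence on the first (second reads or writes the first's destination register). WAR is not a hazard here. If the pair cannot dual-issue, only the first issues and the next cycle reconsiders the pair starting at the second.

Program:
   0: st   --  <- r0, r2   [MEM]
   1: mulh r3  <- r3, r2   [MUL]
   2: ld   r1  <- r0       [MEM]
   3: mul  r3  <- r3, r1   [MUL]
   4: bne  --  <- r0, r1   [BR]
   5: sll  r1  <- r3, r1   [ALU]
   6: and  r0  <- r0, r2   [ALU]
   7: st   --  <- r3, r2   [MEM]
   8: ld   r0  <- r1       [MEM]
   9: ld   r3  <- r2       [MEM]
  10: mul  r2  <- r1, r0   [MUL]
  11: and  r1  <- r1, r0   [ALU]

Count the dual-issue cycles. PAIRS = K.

PAIRS = 4

  cy0 -> i0&i1 (st/mulh) 2-wide
  cy1 -> i2 (ld) RAW r1
  cy2 -> i3 (mul) no-port MUL/BR
  cy3 -> i4&i5 (bne/sll) 2-wide
  cy4 -> i6&i7 (and/st) 2-wide
  cy5 -> i8 (ld) no-port MEM/MEM
  cy6 -> i9&i10 (ld/mul) 2-wide
  cy7 -> i11 (and) tail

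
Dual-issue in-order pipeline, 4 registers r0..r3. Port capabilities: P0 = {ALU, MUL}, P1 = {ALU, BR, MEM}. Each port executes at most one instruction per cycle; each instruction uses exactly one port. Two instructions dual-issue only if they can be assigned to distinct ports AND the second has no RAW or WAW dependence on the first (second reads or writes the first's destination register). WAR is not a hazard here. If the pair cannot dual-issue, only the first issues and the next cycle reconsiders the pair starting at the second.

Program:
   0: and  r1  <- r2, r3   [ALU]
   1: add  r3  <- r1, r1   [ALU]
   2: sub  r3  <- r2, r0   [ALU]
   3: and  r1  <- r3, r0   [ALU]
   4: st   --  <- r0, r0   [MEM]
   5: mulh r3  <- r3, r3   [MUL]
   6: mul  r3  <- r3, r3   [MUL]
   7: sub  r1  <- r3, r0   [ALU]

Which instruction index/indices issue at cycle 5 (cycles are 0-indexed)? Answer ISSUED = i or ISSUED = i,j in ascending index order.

ISSUED = 6

#0 head=0: and.ALU i0 RAW r1
#1 head=1: add.ALU i1 WAW r3
#2 head=2: sub.ALU i2 RAW r3
#3 head=3: and.ALU/st.MEM i3/i4 2-wide
#4 head=5: mulh.MUL i5 no-port MUL/MUL
#5 head=6: mul.MUL i6 RAW r3
#6 head=7: sub.ALU i7 tail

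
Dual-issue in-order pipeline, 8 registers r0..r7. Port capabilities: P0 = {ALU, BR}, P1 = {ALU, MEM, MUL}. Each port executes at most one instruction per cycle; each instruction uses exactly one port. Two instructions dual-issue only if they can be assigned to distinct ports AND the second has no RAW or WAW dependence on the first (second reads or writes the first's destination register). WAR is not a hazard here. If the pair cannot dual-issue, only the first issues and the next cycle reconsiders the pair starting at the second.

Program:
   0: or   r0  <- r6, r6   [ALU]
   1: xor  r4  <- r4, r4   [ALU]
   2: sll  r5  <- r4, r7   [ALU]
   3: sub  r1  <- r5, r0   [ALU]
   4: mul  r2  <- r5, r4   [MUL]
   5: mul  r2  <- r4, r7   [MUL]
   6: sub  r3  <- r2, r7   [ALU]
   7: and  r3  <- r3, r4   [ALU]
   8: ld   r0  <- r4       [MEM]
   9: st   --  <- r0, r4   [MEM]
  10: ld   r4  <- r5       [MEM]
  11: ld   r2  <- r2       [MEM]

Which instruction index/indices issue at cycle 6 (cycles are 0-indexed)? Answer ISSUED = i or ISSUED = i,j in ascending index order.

c0: i0&i1 or.ALU;xor.ALU  pair
c1: i2 sll.ALU  RAW r5
c2: i3&i4 sub.ALU;mul.MUL  pair
c3: i5 mul.MUL  RAW r2
c4: i6 sub.ALU  RAW+WAW r3
c5: i7&i8 and.ALU;ld.MEM  pair
c6: i9 st.MEM  no-port MEM/MEM
c7: i10 ld.MEM  no-port MEM/MEM
c8: i11 ld.MEM  tail

ISSUED = 9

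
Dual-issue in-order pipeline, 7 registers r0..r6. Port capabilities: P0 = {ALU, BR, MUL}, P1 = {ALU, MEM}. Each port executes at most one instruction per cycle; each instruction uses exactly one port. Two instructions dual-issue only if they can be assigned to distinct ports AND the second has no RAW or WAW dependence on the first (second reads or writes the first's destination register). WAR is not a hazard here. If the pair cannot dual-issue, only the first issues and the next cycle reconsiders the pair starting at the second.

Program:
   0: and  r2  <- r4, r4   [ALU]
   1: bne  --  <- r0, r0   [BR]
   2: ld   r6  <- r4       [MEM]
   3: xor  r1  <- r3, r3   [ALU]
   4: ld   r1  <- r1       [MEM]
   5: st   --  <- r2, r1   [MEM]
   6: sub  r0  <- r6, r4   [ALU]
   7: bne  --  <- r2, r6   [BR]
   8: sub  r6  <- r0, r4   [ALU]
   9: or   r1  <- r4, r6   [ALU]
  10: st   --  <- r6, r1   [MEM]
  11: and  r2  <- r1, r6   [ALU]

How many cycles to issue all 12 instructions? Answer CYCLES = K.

CYCLES = 7

c0: i0,i1 and.ALU/bne.BR  pair
c1: i2,i3 ld.MEM/xor.ALU  pair
c2: i4 ld.MEM  no-port MEM/MEM
c3: i5,i6 st.MEM/sub.ALU  pair
c4: i7,i8 bne.BR/sub.ALU  pair
c5: i9 or.ALU  RAW r1
c6: i10,i11 st.MEM/and.ALU  pair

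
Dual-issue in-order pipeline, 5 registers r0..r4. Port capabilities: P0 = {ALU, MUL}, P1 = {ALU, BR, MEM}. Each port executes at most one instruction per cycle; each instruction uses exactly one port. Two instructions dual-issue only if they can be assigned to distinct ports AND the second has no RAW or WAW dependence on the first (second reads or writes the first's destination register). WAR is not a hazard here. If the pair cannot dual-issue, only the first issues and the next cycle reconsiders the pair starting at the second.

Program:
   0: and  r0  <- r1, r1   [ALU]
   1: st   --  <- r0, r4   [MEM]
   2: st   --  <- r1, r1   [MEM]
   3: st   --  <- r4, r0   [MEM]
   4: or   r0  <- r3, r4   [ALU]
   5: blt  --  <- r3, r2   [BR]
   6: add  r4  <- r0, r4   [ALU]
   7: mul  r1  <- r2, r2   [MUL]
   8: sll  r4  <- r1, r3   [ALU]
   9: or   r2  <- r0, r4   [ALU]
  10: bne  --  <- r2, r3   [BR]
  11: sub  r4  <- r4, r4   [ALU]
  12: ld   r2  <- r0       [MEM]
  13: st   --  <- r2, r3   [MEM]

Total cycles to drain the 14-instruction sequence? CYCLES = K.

CYCLES = 11

  cy0 -> i0 (and) RAW r0
  cy1 -> i1 (st) no-port MEM/MEM
  cy2 -> i2 (st) no-port MEM/MEM
  cy3 -> i3&i4 (st or) pair
  cy4 -> i5&i6 (blt add) pair
  cy5 -> i7 (mul) RAW r1
  cy6 -> i8 (sll) RAW r4
  cy7 -> i9 (or) RAW r2
  cy8 -> i10&i11 (bne sub) pair
  cy9 -> i12 (ld) no-port MEM/MEM
  cy10 -> i13 (st) tail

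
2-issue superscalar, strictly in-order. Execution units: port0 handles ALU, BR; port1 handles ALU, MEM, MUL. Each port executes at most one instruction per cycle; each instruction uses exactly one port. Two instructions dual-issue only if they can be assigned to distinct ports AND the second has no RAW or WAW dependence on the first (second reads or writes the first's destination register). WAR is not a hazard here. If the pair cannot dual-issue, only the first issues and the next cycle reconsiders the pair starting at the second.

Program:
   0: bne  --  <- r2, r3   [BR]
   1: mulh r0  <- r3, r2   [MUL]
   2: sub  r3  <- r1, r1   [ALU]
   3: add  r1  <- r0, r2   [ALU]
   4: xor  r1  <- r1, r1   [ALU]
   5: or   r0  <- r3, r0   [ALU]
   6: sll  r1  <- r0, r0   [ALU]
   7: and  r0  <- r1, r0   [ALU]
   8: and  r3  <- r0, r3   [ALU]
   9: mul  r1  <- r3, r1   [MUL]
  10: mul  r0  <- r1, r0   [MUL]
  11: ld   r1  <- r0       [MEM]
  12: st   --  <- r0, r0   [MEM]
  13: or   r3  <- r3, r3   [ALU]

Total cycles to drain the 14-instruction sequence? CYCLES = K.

  cy0 -> i0/i1 (bne+mulh) pair
  cy1 -> i2/i3 (sub+add) pair
  cy2 -> i4/i5 (xor+or) pair
  cy3 -> i6 (sll) RAW r1
  cy4 -> i7 (and) RAW r0
  cy5 -> i8 (and) RAW r3
  cy6 -> i9 (mul) no-port MUL/MUL
  cy7 -> i10 (mul) no-port MUL/MEM
  cy8 -> i11 (ld) no-port MEM/MEM
  cy9 -> i12/i13 (st+or) pair

CYCLES = 10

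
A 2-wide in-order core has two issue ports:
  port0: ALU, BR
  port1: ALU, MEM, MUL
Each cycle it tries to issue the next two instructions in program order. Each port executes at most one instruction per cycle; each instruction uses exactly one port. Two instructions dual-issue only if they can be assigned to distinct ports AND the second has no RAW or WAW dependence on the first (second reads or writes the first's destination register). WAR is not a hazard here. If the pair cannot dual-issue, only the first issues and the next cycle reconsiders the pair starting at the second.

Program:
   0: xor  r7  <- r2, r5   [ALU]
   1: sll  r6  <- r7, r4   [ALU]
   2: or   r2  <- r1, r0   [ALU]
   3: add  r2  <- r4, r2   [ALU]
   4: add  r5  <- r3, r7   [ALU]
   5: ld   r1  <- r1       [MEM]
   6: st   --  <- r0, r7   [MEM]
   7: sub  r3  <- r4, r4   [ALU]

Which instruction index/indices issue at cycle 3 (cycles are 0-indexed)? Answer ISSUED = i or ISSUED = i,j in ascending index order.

ISSUED = 5

[0] i0  xor.ALU  -- RAW r7
[1] i1+i2  sll.ALU;or.ALU  -- dual
[2] i3+i4  add.ALU;add.ALU  -- dual
[3] i5  ld.MEM  -- no-port MEM/MEM
[4] i6+i7  st.MEM;sub.ALU  -- dual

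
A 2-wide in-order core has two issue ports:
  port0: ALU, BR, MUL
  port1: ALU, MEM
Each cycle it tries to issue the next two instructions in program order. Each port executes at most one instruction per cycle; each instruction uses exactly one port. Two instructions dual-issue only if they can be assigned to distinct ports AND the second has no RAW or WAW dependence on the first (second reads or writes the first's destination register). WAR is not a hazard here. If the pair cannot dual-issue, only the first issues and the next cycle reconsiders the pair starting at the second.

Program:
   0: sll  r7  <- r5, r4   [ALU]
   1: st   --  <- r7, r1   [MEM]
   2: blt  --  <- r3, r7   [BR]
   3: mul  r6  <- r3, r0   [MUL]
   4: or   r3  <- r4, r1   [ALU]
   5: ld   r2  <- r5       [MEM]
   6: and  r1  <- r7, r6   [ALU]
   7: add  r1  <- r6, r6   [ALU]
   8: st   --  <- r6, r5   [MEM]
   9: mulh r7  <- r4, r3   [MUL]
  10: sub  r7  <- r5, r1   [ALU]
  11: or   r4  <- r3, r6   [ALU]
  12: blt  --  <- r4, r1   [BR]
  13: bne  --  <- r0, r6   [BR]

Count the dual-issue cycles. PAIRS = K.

PAIRS = 5

t=0 i0:sll.ALU ; RAW r7
t=1 i1,i2:st.MEM;blt.BR ; 2-wide
t=2 i3,i4:mul.MUL;or.ALU ; 2-wide
t=3 i5,i6:ld.MEM;and.ALU ; 2-wide
t=4 i7,i8:add.ALU;st.MEM ; 2-wide
t=5 i9:mulh.MUL ; WAW r7
t=6 i10,i11:sub.ALU;or.ALU ; 2-wide
t=7 i12:blt.BR ; no-port BR/BR
t=8 i13:bne.BR ; tail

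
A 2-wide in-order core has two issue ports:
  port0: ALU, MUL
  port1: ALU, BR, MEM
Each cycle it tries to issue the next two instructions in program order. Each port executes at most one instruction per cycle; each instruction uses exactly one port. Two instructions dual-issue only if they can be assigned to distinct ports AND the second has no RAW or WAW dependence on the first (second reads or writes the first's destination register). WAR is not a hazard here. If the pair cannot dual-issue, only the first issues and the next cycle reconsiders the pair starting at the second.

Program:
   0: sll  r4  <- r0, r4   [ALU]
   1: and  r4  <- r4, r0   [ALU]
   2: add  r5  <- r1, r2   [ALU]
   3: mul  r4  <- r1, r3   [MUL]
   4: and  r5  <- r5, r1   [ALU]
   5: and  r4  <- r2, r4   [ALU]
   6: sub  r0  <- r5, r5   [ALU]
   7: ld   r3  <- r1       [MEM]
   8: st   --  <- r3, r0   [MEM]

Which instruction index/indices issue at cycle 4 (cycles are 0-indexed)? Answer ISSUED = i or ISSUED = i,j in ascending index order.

ISSUED = 7

  cy0 -> i0 (sll.ALU) RAW+WAW r4
  cy1 -> i1,i2 (and.ALU add.ALU) dual
  cy2 -> i3,i4 (mul.MUL and.ALU) dual
  cy3 -> i5,i6 (and.ALU sub.ALU) dual
  cy4 -> i7 (ld.MEM) no-port MEM/MEM
  cy5 -> i8 (st.MEM) tail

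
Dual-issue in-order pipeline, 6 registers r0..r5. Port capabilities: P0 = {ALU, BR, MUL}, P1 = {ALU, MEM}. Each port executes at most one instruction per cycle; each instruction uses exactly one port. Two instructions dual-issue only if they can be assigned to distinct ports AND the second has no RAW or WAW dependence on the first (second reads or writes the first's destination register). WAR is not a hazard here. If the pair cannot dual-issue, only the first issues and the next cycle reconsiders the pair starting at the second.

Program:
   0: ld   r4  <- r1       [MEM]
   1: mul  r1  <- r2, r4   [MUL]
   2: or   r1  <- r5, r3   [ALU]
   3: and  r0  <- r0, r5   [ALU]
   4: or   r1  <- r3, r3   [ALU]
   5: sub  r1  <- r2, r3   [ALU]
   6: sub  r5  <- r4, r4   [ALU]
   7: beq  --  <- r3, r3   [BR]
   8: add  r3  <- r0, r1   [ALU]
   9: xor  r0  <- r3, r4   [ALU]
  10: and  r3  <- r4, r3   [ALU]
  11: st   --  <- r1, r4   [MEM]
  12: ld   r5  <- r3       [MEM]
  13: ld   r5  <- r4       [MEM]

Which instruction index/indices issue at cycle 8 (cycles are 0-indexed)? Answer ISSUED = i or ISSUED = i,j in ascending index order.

ISSUED = 12

0. ld.MEM @i0  | RAW r4
1. mul.MUL @i1  | WAW r1
2. or.ALU+and.ALU @i2,i3  | pair
3. or.ALU @i4  | WAW r1
4. sub.ALU+sub.ALU @i5,i6  | pair
5. beq.BR+add.ALU @i7,i8  | pair
6. xor.ALU+and.ALU @i9,i10  | pair
7. st.MEM @i11  | no-port MEM/MEM
8. ld.MEM @i12  | no-port MEM/MEM
9. ld.MEM @i13  | tail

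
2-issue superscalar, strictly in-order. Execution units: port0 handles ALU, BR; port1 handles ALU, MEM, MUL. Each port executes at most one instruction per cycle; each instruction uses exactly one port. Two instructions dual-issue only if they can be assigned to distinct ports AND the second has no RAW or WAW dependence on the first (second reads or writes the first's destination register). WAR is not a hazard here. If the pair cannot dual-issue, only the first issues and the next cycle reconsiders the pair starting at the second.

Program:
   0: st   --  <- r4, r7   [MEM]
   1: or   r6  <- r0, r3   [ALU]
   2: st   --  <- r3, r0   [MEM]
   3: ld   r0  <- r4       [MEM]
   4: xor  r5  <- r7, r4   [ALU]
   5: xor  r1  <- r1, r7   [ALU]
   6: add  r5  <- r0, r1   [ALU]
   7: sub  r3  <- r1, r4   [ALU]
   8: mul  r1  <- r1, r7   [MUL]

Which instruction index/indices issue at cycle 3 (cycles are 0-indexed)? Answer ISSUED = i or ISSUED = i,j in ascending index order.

[0] i0+i1  st;or  -- 2-wide
[1] i2  st  -- no-port MEM/MEM
[2] i3+i4  ld;xor  -- 2-wide
[3] i5  xor  -- RAW r1
[4] i6+i7  add;sub  -- 2-wide
[5] i8  mul  -- tail

ISSUED = 5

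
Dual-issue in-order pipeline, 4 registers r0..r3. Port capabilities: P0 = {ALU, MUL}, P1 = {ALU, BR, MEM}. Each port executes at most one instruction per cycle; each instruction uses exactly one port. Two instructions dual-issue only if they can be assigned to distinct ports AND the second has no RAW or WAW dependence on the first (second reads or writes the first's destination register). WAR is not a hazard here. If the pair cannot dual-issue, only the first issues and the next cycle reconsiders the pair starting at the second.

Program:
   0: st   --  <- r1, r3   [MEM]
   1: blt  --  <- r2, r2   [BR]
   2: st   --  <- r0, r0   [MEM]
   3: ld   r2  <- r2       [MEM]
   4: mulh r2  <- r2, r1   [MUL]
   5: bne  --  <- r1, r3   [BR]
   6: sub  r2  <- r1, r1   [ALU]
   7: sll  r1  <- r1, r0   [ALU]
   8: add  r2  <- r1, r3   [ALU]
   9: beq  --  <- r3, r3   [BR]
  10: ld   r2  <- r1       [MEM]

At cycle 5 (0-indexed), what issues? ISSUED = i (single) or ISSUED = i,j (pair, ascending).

c0: i0 st.MEM  no-port MEM/BR
c1: i1 blt.BR  no-port BR/MEM
c2: i2 st.MEM  no-port MEM/MEM
c3: i3 ld.MEM  RAW+WAW r2
c4: i4+i5 mulh.MUL bne.BR  2-wide
c5: i6+i7 sub.ALU sll.ALU  2-wide
c6: i8+i9 add.ALU beq.BR  2-wide
c7: i10 ld.MEM  tail

ISSUED = 6,7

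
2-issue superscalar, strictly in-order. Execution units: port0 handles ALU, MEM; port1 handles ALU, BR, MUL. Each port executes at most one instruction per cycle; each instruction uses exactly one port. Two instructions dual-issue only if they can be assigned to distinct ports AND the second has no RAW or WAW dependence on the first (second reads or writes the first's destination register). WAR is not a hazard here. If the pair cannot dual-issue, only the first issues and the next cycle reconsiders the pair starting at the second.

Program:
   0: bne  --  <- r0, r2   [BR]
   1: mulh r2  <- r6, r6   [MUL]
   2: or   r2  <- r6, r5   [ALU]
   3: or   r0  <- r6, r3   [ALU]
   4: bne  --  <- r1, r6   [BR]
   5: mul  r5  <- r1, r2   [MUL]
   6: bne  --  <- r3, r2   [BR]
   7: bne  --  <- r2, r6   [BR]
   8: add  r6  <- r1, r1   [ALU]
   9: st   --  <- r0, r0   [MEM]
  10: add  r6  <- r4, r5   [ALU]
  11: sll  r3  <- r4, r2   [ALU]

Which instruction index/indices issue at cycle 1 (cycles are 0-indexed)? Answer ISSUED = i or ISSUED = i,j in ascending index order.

ISSUED = 1

t=0 i0:bne ; no-port BR/MUL
t=1 i1:mulh ; WAW r2
t=2 i2+i3:or+or ; pair
t=3 i4:bne ; no-port BR/MUL
t=4 i5:mul ; no-port MUL/BR
t=5 i6:bne ; no-port BR/BR
t=6 i7+i8:bne+add ; pair
t=7 i9+i10:st+add ; pair
t=8 i11:sll ; tail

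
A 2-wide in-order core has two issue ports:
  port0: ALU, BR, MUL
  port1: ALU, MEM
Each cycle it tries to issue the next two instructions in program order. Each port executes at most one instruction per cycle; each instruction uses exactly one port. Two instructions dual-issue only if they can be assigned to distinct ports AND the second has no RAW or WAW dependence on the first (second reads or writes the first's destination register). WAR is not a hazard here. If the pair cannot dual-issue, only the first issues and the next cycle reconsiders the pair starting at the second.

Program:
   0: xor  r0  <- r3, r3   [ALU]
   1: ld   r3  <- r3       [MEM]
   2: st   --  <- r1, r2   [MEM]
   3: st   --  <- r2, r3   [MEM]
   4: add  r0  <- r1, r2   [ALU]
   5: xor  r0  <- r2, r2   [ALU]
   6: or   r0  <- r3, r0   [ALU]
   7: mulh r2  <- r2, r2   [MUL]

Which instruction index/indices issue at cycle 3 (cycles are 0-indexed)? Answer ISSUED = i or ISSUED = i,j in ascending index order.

ISSUED = 5

#0 head=0: xor+ld i0/i1 2-wide
#1 head=2: st i2 no-port MEM/MEM
#2 head=3: st+add i3/i4 2-wide
#3 head=5: xor i5 RAW+WAW r0
#4 head=6: or+mulh i6/i7 2-wide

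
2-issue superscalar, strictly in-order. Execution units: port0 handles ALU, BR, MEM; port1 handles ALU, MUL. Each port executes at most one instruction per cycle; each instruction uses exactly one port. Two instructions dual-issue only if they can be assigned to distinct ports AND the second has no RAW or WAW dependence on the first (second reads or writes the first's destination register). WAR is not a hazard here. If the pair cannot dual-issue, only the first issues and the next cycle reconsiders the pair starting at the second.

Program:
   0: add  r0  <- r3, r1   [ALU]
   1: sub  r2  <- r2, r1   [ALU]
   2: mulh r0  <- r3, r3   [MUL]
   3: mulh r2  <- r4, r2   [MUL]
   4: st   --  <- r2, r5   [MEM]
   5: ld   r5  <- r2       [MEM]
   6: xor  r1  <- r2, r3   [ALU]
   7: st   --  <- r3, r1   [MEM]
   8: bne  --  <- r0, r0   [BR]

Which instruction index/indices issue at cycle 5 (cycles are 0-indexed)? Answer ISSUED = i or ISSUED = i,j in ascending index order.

  cy0 -> i0,i1 (add.ALU sub.ALU) pair
  cy1 -> i2 (mulh.MUL) no-port MUL/MUL
  cy2 -> i3 (mulh.MUL) RAW r2
  cy3 -> i4 (st.MEM) no-port MEM/MEM
  cy4 -> i5,i6 (ld.MEM xor.ALU) pair
  cy5 -> i7 (st.MEM) no-port MEM/BR
  cy6 -> i8 (bne.BR) tail

ISSUED = 7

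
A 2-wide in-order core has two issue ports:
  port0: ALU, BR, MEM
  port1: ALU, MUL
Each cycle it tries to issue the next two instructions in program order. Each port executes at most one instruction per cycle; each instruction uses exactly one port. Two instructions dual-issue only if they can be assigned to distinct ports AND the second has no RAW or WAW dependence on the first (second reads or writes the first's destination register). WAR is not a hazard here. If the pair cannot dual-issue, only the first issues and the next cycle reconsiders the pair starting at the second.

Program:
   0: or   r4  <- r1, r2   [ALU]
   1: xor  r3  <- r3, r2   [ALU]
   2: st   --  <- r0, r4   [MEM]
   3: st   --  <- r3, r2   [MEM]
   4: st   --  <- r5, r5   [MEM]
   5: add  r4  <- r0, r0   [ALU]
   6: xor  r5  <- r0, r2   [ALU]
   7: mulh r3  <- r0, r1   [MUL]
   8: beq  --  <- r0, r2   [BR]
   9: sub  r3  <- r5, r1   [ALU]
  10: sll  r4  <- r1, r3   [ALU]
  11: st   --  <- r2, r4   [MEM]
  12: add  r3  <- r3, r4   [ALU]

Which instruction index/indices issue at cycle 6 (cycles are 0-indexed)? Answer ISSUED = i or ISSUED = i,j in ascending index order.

ISSUED = 10

t=0 i0&i1:or.ALU;xor.ALU ; dual
t=1 i2:st.MEM ; no-port MEM/MEM
t=2 i3:st.MEM ; no-port MEM/MEM
t=3 i4&i5:st.MEM;add.ALU ; dual
t=4 i6&i7:xor.ALU;mulh.MUL ; dual
t=5 i8&i9:beq.BR;sub.ALU ; dual
t=6 i10:sll.ALU ; RAW r4
t=7 i11&i12:st.MEM;add.ALU ; dual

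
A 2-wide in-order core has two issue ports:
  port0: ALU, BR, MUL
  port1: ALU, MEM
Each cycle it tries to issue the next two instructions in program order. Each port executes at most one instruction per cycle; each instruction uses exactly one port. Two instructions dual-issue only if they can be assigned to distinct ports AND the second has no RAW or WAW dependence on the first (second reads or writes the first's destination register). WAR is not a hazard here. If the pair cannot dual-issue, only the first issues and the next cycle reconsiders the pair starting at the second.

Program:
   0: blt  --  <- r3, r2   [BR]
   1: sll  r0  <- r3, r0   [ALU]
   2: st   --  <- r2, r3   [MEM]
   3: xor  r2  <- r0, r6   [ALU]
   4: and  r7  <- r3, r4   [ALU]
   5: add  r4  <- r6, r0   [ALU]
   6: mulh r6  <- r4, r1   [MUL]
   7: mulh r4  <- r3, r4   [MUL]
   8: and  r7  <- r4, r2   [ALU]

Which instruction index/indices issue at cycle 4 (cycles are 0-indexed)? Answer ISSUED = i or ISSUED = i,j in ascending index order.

ISSUED = 7

  cy0 -> i0+i1 (blt+sll) 2-wide
  cy1 -> i2+i3 (st+xor) 2-wide
  cy2 -> i4+i5 (and+add) 2-wide
  cy3 -> i6 (mulh) no-port MUL/MUL
  cy4 -> i7 (mulh) RAW r4
  cy5 -> i8 (and) tail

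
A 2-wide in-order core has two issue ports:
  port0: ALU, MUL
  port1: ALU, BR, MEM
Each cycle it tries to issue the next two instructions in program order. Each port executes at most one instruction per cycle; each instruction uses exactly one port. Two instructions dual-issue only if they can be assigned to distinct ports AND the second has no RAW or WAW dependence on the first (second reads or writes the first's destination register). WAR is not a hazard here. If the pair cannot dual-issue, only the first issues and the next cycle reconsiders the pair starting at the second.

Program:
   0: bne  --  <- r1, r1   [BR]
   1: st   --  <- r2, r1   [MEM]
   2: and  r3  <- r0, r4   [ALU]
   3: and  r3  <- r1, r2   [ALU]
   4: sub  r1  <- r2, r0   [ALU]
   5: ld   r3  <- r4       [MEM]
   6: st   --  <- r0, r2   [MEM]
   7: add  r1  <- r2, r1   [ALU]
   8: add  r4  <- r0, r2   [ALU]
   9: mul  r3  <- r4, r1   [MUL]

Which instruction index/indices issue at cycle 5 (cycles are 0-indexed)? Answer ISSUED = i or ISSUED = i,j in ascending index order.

[0] i0  bne.BR  -- no-port BR/MEM
[1] i1/i2  st.MEM+and.ALU  -- pair
[2] i3/i4  and.ALU+sub.ALU  -- pair
[3] i5  ld.MEM  -- no-port MEM/MEM
[4] i6/i7  st.MEM+add.ALU  -- pair
[5] i8  add.ALU  -- RAW r4
[6] i9  mul.MUL  -- tail

ISSUED = 8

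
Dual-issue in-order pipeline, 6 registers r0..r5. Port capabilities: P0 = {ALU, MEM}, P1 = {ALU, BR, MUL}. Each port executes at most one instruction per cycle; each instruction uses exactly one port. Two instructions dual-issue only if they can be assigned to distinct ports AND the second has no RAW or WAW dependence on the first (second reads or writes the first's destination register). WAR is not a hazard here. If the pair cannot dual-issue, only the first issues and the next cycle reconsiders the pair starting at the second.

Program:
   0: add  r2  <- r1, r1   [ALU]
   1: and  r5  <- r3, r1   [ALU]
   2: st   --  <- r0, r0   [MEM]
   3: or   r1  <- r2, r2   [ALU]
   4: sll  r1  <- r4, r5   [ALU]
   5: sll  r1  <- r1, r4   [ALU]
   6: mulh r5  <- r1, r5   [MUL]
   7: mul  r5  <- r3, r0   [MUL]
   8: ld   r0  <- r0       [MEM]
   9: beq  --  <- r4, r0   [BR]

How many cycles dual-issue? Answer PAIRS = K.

  cy0 -> i0/i1 (add.ALU/and.ALU) dual
  cy1 -> i2/i3 (st.MEM/or.ALU) dual
  cy2 -> i4 (sll.ALU) RAW+WAW r1
  cy3 -> i5 (sll.ALU) RAW r1
  cy4 -> i6 (mulh.MUL) no-port MUL/MUL
  cy5 -> i7/i8 (mul.MUL/ld.MEM) dual
  cy6 -> i9 (beq.BR) tail

PAIRS = 3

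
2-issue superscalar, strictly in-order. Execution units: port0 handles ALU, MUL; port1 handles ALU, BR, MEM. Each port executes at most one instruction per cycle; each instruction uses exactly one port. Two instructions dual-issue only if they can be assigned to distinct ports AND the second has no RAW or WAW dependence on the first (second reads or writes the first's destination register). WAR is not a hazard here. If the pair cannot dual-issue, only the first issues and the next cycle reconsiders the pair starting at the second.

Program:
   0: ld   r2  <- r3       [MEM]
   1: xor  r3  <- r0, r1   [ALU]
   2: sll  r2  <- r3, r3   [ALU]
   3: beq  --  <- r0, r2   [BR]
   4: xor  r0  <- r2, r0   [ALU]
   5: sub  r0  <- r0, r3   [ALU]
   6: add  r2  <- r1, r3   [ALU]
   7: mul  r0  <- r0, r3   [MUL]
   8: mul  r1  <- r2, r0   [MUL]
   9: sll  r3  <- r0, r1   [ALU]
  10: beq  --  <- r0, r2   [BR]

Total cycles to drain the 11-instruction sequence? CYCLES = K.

CYCLES = 7

[0] i0,i1  ld.MEM/xor.ALU  -- dual
[1] i2  sll.ALU  -- RAW r2
[2] i3,i4  beq.BR/xor.ALU  -- dual
[3] i5,i6  sub.ALU/add.ALU  -- dual
[4] i7  mul.MUL  -- no-port MUL/MUL
[5] i8  mul.MUL  -- RAW r1
[6] i9,i10  sll.ALU/beq.BR  -- dual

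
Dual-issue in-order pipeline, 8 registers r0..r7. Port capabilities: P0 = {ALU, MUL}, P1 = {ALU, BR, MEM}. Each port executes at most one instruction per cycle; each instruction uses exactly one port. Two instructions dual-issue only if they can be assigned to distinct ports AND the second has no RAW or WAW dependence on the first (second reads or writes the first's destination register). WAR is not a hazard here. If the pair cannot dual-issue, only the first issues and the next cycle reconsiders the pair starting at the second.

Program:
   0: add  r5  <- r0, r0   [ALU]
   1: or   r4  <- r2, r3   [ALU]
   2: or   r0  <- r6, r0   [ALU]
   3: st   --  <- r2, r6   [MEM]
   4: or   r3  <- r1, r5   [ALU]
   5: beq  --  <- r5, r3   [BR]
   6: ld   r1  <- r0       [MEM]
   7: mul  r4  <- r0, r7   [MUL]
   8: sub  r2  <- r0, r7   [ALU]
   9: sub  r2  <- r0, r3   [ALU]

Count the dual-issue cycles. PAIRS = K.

PAIRS = 3

#0 head=0: add+or i0/i1 2-wide
#1 head=2: or+st i2/i3 2-wide
#2 head=4: or i4 RAW r3
#3 head=5: beq i5 no-port BR/MEM
#4 head=6: ld+mul i6/i7 2-wide
#5 head=8: sub i8 WAW r2
#6 head=9: sub i9 tail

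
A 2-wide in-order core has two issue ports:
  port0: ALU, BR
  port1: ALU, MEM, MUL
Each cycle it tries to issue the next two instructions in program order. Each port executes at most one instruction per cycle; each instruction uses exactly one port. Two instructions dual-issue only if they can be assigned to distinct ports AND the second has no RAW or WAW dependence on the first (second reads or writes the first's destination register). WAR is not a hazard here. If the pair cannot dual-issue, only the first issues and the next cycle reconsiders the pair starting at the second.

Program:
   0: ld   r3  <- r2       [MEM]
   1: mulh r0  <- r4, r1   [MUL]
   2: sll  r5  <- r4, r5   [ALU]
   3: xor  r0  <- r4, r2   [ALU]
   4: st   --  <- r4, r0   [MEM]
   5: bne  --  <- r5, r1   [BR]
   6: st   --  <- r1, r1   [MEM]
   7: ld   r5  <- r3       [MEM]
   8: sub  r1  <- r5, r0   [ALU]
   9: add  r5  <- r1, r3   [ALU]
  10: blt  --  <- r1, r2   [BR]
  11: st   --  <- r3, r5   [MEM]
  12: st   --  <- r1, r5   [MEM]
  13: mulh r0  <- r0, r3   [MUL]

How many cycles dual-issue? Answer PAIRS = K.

t=0 i0:ld.MEM ; no-port MEM/MUL
t=1 i1,i2:mulh.MUL+sll.ALU ; pair
t=2 i3:xor.ALU ; RAW r0
t=3 i4,i5:st.MEM+bne.BR ; pair
t=4 i6:st.MEM ; no-port MEM/MEM
t=5 i7:ld.MEM ; RAW r5
t=6 i8:sub.ALU ; RAW r1
t=7 i9,i10:add.ALU+blt.BR ; pair
t=8 i11:st.MEM ; no-port MEM/MEM
t=9 i12:st.MEM ; no-port MEM/MUL
t=10 i13:mulh.MUL ; tail

PAIRS = 3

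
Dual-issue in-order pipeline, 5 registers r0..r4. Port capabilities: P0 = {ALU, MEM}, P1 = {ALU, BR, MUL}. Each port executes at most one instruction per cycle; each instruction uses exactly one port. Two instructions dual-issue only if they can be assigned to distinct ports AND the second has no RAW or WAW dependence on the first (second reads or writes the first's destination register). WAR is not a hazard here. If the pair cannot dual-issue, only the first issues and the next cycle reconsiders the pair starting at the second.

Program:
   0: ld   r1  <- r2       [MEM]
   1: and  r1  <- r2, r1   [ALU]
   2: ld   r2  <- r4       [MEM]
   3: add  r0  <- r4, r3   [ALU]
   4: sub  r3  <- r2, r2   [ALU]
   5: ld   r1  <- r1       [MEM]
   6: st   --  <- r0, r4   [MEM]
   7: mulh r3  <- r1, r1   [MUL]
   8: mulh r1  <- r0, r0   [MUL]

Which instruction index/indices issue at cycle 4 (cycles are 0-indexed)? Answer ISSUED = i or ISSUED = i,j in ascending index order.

#0 head=0: ld i0 RAW+WAW r1
#1 head=1: and;ld i1&i2 dual
#2 head=3: add;sub i3&i4 dual
#3 head=5: ld i5 no-port MEM/MEM
#4 head=6: st;mulh i6&i7 dual
#5 head=8: mulh i8 tail

ISSUED = 6,7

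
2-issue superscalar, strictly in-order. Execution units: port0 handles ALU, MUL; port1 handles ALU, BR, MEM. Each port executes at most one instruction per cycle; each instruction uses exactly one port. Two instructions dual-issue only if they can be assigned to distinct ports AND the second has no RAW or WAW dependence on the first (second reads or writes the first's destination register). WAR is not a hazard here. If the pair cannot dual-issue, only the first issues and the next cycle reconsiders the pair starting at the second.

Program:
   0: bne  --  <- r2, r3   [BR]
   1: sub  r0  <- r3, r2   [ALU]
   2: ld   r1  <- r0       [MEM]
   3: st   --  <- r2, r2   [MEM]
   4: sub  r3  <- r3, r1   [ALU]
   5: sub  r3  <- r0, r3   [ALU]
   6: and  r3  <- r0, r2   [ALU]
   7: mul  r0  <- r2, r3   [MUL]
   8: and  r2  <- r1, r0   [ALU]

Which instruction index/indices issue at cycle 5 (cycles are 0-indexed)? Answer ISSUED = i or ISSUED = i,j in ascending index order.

ISSUED = 7

c0: i0/i1 bne+sub  pair
c1: i2 ld  no-port MEM/MEM
c2: i3/i4 st+sub  pair
c3: i5 sub  WAW r3
c4: i6 and  RAW r3
c5: i7 mul  RAW r0
c6: i8 and  tail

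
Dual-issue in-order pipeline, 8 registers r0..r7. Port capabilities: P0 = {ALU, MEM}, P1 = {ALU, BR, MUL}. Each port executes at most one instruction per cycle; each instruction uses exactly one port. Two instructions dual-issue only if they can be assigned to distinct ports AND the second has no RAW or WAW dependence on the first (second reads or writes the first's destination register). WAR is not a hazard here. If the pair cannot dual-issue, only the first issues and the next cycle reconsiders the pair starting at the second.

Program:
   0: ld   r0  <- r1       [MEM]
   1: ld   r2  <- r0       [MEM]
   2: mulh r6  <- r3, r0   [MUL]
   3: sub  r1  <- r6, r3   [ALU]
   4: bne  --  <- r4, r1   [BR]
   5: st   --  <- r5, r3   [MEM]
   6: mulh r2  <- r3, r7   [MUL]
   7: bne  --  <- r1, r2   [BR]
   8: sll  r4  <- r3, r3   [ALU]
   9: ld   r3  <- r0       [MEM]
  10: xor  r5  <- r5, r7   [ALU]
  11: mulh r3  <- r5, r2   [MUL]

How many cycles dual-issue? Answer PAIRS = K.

#0 head=0: ld.MEM i0 no-port MEM/MEM
#1 head=1: ld.MEM/mulh.MUL i1&i2 2-wide
#2 head=3: sub.ALU i3 RAW r1
#3 head=4: bne.BR/st.MEM i4&i5 2-wide
#4 head=6: mulh.MUL i6 no-port MUL/BR
#5 head=7: bne.BR/sll.ALU i7&i8 2-wide
#6 head=9: ld.MEM/xor.ALU i9&i10 2-wide
#7 head=11: mulh.MUL i11 tail

PAIRS = 4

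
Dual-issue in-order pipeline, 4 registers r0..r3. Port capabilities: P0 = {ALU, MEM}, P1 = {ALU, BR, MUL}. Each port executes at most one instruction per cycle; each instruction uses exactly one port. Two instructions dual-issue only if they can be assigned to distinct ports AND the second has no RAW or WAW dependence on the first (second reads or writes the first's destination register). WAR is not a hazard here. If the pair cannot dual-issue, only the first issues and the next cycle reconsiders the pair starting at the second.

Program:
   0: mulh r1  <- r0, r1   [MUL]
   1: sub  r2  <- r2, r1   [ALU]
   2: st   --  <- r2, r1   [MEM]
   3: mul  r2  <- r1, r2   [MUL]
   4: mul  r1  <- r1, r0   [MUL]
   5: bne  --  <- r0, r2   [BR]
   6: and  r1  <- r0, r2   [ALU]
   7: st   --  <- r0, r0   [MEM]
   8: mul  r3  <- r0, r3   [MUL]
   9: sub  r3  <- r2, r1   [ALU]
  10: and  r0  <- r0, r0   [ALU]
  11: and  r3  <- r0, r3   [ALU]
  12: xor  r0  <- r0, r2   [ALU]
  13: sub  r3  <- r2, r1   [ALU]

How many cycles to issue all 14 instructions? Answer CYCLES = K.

c0: i0 mulh  RAW r1
c1: i1 sub  RAW r2
c2: i2/i3 st+mul  dual
c3: i4 mul  no-port MUL/BR
c4: i5/i6 bne+and  dual
c5: i7/i8 st+mul  dual
c6: i9/i10 sub+and  dual
c7: i11/i12 and+xor  dual
c8: i13 sub  tail

CYCLES = 9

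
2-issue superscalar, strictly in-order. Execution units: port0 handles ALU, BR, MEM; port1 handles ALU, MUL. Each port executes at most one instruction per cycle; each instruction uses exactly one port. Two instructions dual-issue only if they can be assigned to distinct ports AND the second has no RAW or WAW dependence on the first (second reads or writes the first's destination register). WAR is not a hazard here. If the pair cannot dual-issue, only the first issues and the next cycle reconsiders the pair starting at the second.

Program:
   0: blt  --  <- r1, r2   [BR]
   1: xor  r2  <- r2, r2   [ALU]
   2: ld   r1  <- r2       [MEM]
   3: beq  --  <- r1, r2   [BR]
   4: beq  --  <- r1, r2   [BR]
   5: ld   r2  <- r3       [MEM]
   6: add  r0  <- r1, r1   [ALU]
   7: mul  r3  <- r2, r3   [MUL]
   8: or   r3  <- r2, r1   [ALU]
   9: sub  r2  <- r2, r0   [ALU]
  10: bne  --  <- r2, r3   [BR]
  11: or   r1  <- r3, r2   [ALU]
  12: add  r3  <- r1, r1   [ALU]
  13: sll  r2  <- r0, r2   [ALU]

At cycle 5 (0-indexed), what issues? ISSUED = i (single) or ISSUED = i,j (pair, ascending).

ISSUED = 7

t=0 i0/i1:blt/xor ; dual
t=1 i2:ld ; no-port MEM/BR
t=2 i3:beq ; no-port BR/BR
t=3 i4:beq ; no-port BR/MEM
t=4 i5/i6:ld/add ; dual
t=5 i7:mul ; WAW r3
t=6 i8/i9:or/sub ; dual
t=7 i10/i11:bne/or ; dual
t=8 i12/i13:add/sll ; dual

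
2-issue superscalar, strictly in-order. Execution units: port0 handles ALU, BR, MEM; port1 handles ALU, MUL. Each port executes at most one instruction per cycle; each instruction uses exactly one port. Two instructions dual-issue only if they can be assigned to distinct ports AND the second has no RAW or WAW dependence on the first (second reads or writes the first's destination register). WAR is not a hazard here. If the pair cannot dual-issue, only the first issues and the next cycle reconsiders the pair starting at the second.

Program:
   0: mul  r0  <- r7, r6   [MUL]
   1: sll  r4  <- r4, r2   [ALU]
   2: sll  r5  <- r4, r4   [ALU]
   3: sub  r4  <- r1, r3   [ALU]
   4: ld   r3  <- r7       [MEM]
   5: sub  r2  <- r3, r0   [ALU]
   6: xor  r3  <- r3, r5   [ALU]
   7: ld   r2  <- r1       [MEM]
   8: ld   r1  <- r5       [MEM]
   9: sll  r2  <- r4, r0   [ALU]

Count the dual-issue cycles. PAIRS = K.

PAIRS = 4

c0: i0/i1 mul/sll  pair
c1: i2/i3 sll/sub  pair
c2: i4 ld  RAW r3
c3: i5/i6 sub/xor  pair
c4: i7 ld  no-port MEM/MEM
c5: i8/i9 ld/sll  pair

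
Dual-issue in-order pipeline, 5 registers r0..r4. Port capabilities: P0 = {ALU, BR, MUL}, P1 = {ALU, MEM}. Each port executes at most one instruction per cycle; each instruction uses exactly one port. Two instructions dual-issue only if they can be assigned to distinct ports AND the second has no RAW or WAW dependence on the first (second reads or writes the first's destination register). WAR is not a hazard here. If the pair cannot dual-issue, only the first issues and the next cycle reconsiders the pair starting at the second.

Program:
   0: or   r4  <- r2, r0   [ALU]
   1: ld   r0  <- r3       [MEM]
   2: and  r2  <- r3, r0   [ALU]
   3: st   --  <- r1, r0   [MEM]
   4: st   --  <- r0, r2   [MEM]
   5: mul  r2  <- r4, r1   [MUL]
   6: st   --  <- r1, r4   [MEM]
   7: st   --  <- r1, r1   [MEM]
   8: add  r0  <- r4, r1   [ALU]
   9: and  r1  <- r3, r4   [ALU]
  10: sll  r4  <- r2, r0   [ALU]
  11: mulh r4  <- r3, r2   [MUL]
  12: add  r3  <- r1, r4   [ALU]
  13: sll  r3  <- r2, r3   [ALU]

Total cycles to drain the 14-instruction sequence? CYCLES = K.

0. or.ALU/ld.MEM @i0&i1  | 2-wide
1. and.ALU/st.MEM @i2&i3  | 2-wide
2. st.MEM/mul.MUL @i4&i5  | 2-wide
3. st.MEM @i6  | no-port MEM/MEM
4. st.MEM/add.ALU @i7&i8  | 2-wide
5. and.ALU/sll.ALU @i9&i10  | 2-wide
6. mulh.MUL @i11  | RAW r4
7. add.ALU @i12  | RAW+WAW r3
8. sll.ALU @i13  | tail

CYCLES = 9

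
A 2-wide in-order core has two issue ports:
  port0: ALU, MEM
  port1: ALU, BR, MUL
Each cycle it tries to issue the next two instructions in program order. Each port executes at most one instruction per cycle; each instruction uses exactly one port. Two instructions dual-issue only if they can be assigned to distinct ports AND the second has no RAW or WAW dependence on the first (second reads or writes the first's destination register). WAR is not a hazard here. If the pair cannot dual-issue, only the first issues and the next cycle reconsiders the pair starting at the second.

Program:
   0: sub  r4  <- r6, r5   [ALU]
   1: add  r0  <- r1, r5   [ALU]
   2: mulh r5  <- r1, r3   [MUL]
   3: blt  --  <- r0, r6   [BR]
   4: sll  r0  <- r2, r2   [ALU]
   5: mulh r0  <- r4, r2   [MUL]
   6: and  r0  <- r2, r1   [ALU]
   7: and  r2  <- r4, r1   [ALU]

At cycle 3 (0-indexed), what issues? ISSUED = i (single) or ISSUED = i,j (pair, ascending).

t=0 i0&i1:sub.ALU add.ALU ; pair
t=1 i2:mulh.MUL ; no-port MUL/BR
t=2 i3&i4:blt.BR sll.ALU ; pair
t=3 i5:mulh.MUL ; WAW r0
t=4 i6&i7:and.ALU and.ALU ; pair

ISSUED = 5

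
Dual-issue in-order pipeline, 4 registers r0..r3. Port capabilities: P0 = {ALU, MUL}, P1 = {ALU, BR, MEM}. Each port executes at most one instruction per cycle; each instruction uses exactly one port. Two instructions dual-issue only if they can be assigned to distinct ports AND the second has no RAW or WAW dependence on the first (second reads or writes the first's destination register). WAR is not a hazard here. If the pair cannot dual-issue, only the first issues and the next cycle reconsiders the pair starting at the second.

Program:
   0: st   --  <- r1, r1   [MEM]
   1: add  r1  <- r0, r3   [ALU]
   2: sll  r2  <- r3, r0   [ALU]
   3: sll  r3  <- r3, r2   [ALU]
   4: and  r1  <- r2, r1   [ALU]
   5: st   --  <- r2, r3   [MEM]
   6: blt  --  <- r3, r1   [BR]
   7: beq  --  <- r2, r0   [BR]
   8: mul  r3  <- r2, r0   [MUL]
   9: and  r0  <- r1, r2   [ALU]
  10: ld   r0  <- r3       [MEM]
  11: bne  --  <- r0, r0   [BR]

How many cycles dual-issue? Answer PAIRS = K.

PAIRS = 3

#0 head=0: st.MEM add.ALU i0,i1 dual
#1 head=2: sll.ALU i2 RAW r2
#2 head=3: sll.ALU and.ALU i3,i4 dual
#3 head=5: st.MEM i5 no-port MEM/BR
#4 head=6: blt.BR i6 no-port BR/BR
#5 head=7: beq.BR mul.MUL i7,i8 dual
#6 head=9: and.ALU i9 WAW r0
#7 head=10: ld.MEM i10 no-port MEM/BR
#8 head=11: bne.BR i11 tail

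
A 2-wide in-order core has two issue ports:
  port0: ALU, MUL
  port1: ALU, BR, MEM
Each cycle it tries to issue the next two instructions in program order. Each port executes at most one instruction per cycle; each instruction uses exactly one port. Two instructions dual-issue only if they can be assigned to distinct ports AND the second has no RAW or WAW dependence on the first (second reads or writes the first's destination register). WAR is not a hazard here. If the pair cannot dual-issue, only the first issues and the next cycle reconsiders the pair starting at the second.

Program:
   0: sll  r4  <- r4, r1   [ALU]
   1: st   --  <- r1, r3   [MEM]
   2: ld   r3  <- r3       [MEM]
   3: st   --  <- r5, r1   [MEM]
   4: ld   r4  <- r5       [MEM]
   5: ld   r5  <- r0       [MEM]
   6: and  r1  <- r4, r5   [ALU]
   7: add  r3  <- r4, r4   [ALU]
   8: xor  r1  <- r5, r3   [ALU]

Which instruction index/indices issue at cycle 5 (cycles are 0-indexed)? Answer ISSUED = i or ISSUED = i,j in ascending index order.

#0 head=0: sll+st i0+i1 2-wide
#1 head=2: ld i2 no-port MEM/MEM
#2 head=3: st i3 no-port MEM/MEM
#3 head=4: ld i4 no-port MEM/MEM
#4 head=5: ld i5 RAW r5
#5 head=6: and+add i6+i7 2-wide
#6 head=8: xor i8 tail

ISSUED = 6,7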